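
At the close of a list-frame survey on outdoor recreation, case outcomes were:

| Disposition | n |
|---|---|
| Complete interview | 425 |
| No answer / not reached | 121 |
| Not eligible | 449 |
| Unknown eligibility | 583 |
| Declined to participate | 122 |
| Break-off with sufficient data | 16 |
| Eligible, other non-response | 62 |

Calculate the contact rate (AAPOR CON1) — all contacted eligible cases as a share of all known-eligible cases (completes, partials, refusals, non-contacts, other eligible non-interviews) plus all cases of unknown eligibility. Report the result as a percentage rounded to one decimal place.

Num: 425 + 16 + 122 + 62 = 625
Denom: 425 + 16 + 122 + 121 + 62 + 583 = 1329
CON1 = 625 / 1329 = 0.4703

47.0%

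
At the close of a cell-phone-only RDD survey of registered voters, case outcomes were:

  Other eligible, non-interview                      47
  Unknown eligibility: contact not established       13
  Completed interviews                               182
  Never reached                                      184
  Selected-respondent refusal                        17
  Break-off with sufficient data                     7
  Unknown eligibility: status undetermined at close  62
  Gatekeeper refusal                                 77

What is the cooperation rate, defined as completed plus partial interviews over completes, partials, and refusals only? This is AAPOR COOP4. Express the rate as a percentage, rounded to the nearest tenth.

Refusal or break-off = 77 + 17 = 94
Unknown eligibility = 13 + 62 = 75
Numerator = 182 + 7 = 189
Denom = 182 + 7 + 94 = 283
COOP4 = 189 / 283 = 0.6678

66.8%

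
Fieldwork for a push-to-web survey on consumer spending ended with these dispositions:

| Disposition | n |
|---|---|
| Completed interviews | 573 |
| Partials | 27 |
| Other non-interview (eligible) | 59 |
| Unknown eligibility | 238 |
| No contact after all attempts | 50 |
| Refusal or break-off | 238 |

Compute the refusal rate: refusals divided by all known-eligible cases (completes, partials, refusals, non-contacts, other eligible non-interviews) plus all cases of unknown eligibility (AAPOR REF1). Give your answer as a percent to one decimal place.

Numerator: 238
Denominator: 573 + 27 + 238 + 50 + 59 + 238 = 1185
REF1 = 238 / 1185 = 0.2008

20.1%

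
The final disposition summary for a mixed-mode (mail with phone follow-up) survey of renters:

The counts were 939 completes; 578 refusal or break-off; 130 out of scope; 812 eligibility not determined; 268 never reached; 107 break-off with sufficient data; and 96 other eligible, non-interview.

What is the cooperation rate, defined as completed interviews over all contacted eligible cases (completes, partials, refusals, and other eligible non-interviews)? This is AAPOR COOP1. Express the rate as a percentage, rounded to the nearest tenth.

Numerator: 939
Base: 939 + 107 + 578 + 96 = 1720
COOP1 = 939 / 1720 = 0.5459

54.6%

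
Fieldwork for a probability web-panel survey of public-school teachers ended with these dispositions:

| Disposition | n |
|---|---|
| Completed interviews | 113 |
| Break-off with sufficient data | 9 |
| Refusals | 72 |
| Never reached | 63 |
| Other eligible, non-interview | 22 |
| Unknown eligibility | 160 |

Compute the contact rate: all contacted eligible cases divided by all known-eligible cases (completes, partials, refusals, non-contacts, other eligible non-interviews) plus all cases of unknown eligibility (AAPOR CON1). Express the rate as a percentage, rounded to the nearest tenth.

Num → 113 + 9 + 72 + 22 = 216
Denom → 113 + 9 + 72 + 63 + 22 + 160 = 439
CON1 = 216 / 439 = 0.4920

49.2%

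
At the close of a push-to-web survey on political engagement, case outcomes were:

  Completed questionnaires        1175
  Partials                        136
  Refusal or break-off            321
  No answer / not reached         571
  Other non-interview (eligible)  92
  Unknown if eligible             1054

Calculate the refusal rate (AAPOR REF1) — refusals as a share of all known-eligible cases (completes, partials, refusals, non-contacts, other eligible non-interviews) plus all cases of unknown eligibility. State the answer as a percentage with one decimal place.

Top → 321
Base → 1175 + 136 + 321 + 571 + 92 + 1054 = 3349
REF1 = 321 / 3349 = 0.0958

9.6%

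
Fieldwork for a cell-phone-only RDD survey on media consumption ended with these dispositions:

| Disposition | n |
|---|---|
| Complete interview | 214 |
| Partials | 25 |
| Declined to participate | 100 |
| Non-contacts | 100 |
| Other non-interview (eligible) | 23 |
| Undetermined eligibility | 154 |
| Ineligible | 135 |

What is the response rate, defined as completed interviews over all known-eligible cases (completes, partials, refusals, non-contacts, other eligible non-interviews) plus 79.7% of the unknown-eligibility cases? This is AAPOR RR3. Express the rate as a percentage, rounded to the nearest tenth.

36.6%

Num = 214
Eligible (known) = 214 + 25 + 100 + 100 + 23 = 462
e × U = 0.7970 × 154 = 122.74
Base = 462 + 122.74 = 584.74
RR3 = 214 / 584.74 = 0.3660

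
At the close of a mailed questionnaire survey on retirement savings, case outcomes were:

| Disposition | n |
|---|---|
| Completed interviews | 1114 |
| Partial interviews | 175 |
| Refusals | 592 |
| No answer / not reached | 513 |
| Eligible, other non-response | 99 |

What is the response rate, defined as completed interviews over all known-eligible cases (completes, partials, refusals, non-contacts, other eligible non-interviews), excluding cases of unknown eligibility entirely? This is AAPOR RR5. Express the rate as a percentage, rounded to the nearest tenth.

44.7%

Num → 1114
Base → 1114 + 175 + 592 + 513 + 99 = 2493
RR5 = 1114 / 2493 = 0.4469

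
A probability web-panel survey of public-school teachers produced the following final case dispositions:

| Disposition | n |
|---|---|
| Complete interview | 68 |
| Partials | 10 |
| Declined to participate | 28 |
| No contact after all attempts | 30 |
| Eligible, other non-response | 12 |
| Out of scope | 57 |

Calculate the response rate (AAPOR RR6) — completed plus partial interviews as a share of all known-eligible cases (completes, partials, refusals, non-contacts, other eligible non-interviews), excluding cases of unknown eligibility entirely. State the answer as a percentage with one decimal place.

52.7%

Top: 68 + 10 = 78
Denominator: 68 + 10 + 28 + 30 + 12 = 148
RR6 = 78 / 148 = 0.5270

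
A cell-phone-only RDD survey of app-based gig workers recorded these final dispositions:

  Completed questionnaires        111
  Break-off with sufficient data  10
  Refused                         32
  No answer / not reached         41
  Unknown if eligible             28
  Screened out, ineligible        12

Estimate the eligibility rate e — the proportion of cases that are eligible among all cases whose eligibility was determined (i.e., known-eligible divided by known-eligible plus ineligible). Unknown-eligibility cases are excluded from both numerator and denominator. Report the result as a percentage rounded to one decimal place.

Eligible (known): 111 + 10 + 32 + 41 = 194
e = 194 / (194 + 12) = 194 / 206 = 0.9417

94.2%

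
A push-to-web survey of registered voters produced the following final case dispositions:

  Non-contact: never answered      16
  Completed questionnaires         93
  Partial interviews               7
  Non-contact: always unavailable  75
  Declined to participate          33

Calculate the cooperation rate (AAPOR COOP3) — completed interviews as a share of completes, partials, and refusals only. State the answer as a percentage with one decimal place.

No contact after all attempts = 16 + 75 = 91
Numerator: 93
Denom: 93 + 7 + 33 = 133
COOP3 = 93 / 133 = 0.6992

69.9%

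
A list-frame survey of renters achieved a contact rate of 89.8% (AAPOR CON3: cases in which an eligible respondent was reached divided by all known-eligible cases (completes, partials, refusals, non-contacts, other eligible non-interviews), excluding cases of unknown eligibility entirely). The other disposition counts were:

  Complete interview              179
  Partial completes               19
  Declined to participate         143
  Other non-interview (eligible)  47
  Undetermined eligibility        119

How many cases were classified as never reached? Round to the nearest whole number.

44

Top: 179 + 19 + 143 + 47 = 388
CON3 = 388 / D = 0.898
D = 388 / 0.898 = 432.1
Remaining denominator categories sum to 388
never reached = 432.1 − 388 ≈ 44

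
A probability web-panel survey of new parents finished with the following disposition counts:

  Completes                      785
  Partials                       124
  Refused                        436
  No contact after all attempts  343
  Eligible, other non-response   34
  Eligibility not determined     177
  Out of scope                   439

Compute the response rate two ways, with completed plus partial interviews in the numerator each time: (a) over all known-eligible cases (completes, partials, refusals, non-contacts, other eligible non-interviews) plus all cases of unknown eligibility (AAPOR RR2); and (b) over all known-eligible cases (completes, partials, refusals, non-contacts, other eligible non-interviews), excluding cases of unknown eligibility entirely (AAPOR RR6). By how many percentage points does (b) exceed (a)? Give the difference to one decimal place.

Num: 785 + 124 = 909
Denominator: 785 + 124 + 436 + 343 + 34 + 177 = 1899
RR2 = 909 / 1899 = 0.4787
Denominator: 785 + 124 + 436 + 343 + 34 = 1722
RR6 = 909 / 1722 = 0.5279
Difference = 52.79 − 47.87 = 4.92 percentage points

4.9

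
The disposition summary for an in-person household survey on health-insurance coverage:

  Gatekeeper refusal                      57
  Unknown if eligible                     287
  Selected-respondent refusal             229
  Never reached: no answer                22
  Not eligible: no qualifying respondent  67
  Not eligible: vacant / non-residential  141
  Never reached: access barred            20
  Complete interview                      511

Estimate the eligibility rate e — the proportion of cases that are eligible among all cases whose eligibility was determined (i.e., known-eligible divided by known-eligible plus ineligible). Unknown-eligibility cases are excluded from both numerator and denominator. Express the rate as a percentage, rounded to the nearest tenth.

80.1%

Declined to participate = 57 + 229 = 286
Non-contacts = 22 + 20 = 42
Ineligible = 67 + 141 = 208
Determined eligible: 511 + 286 + 42 = 839
e = 839 / (839 + 208) = 839 / 1047 = 0.8013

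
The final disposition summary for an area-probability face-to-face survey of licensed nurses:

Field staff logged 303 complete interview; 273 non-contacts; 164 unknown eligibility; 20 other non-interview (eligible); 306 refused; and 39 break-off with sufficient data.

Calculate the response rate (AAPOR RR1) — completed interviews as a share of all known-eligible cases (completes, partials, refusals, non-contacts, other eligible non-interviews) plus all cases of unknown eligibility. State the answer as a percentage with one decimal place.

Num: 303
Denom: 303 + 39 + 306 + 273 + 20 + 164 = 1105
RR1 = 303 / 1105 = 0.2742

27.4%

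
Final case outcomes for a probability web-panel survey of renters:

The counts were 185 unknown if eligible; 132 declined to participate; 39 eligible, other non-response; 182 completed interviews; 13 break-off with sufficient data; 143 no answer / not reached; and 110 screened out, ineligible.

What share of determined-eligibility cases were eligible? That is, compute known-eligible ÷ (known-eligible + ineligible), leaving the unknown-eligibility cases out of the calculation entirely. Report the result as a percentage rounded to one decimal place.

Known eligible → 182 + 13 + 132 + 143 + 39 = 509
e = 509 / (509 + 110) = 509 / 619 = 0.8223

82.2%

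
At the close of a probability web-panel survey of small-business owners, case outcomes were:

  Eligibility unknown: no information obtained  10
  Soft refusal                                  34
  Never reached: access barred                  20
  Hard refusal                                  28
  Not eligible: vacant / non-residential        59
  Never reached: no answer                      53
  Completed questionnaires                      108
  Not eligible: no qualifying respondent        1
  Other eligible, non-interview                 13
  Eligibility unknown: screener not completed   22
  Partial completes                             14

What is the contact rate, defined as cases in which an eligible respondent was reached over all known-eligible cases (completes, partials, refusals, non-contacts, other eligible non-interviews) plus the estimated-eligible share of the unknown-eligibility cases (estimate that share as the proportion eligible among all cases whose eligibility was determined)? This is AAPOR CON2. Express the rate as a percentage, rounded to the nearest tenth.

Refused = 28 + 34 = 62
Never reached = 53 + 20 = 73
Unknown eligibility = 22 + 10 = 32
Screened out, ineligible = 1 + 59 = 60
Top = 108 + 14 + 62 + 13 = 197
Eligible (known) = 108 + 14 + 62 + 73 + 13 = 270
e = 270 / (270 + 60) = 270 / 330 = 0.8182
Estimated eligible among unknowns = 0.8182 × 32 = 26.18
Base = 270 + 26.18 = 296.18
CON2 = 197 / 296.18 = 0.6651

66.5%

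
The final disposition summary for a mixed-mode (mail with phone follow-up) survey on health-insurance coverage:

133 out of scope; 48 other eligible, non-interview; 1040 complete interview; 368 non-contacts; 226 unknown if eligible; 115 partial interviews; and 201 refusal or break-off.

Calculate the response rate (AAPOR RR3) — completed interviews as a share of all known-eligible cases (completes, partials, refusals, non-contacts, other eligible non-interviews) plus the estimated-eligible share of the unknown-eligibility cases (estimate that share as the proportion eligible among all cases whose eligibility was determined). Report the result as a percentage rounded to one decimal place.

Num = 1040
Determined eligible = 1040 + 115 + 201 + 368 + 48 = 1772
e = 1772 / (1772 + 133) = 1772 / 1905 = 0.9302
Eligible share of unknowns = 0.9302 × 226 = 210.23
Denom = 1772 + 210.23 = 1982.23
RR3 = 1040 / 1982.23 = 0.5247

52.5%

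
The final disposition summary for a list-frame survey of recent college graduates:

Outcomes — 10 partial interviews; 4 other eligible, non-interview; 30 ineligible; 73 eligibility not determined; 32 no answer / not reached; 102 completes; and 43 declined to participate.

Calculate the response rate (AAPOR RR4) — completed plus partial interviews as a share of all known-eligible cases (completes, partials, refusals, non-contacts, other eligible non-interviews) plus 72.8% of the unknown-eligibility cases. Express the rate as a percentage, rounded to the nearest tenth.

45.9%

Numerator = 102 + 10 = 112
Known eligible = 102 + 10 + 43 + 32 + 4 = 191
e × U = 0.7280 × 73 = 53.14
Denominator = 191 + 53.14 = 244.14
RR4 = 112 / 244.14 = 0.4588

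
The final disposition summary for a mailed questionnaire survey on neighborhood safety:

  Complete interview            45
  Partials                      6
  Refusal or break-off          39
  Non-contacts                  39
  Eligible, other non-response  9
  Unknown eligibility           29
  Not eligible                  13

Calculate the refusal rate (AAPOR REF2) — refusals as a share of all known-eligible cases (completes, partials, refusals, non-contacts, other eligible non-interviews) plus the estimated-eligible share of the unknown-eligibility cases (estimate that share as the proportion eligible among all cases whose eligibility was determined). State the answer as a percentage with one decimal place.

Num: 39
Determined eligible: 45 + 6 + 39 + 39 + 9 = 138
e = 138 / (138 + 13) = 138 / 151 = 0.9139
Estimated eligible among unknowns: 0.9139 × 29 = 26.50
Denom: 138 + 26.50 = 164.50
REF2 = 39 / 164.50 = 0.2371

23.7%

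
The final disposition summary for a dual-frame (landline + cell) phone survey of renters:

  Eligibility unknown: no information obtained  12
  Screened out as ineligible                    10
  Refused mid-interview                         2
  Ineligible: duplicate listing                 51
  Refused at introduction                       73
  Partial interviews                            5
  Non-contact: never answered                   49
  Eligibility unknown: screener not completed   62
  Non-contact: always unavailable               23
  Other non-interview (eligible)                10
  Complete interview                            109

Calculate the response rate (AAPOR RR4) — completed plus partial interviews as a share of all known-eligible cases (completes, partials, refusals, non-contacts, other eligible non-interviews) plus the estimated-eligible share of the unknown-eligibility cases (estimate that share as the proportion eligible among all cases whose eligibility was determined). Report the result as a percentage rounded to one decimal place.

34.4%

Refused = 73 + 2 = 75
No answer / not reached = 49 + 23 = 72
Undetermined eligibility = 62 + 12 = 74
Not eligible = 10 + 51 = 61
Numerator → 109 + 5 = 114
Eligible (known) → 109 + 5 + 75 + 72 + 10 = 271
e = 271 / (271 + 61) = 271 / 332 = 0.8163
Estimated eligible among unknowns → 0.8163 × 74 = 60.41
Base → 271 + 60.41 = 331.41
RR4 = 114 / 331.41 = 0.3440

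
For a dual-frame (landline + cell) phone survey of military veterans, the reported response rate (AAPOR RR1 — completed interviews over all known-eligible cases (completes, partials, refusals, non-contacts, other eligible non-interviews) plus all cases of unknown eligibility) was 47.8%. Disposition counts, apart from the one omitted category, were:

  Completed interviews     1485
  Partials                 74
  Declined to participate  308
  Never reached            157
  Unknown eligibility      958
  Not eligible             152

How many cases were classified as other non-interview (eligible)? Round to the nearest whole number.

125

RR1 = 1485 / D = 0.478
D = 1485 / 0.478 = 3106.7
Rest of base = 2982
other non-interview (eligible) = 3106.7 − 2982 ≈ 125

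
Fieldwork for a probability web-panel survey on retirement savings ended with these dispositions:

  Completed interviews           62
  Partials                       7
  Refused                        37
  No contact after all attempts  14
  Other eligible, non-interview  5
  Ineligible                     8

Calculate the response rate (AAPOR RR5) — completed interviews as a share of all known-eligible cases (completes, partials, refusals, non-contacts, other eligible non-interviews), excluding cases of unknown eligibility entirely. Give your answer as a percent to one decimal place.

Numerator: 62
Base: 62 + 7 + 37 + 14 + 5 = 125
RR5 = 62 / 125 = 0.4960

49.6%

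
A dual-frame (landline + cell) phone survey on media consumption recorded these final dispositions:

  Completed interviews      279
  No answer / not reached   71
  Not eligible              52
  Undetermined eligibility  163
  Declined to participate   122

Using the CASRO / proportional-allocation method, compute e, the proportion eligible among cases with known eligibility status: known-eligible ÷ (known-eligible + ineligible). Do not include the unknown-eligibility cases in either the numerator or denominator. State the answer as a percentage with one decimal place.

Known eligible → 279 + 122 + 71 = 472
e = 472 / (472 + 52) = 472 / 524 = 0.9008

90.1%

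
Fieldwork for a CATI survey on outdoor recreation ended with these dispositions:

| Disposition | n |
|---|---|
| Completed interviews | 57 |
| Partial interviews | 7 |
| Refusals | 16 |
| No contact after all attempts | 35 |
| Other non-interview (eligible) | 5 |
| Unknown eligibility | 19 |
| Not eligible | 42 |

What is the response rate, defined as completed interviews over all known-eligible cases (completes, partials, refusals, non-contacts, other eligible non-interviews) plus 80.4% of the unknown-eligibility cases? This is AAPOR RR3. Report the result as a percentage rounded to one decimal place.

Top: 57
Determined eligible: 57 + 7 + 16 + 35 + 5 = 120
Estimated eligible among unknowns: 0.8040 × 19 = 15.28
Denom: 120 + 15.28 = 135.28
RR3 = 57 / 135.28 = 0.4213

42.1%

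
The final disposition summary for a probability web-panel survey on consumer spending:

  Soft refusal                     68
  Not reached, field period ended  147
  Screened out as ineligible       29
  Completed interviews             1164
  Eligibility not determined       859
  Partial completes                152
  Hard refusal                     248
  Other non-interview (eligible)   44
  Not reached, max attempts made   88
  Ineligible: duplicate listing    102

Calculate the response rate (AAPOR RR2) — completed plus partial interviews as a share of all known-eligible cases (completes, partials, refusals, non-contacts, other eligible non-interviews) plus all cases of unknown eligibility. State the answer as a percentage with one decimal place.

47.5%

Refusal or break-off = 248 + 68 = 316
No answer / not reached = 147 + 88 = 235
Not eligible = 29 + 102 = 131
Top → 1164 + 152 = 1316
Denom → 1164 + 152 + 316 + 235 + 44 + 859 = 2770
RR2 = 1316 / 2770 = 0.4751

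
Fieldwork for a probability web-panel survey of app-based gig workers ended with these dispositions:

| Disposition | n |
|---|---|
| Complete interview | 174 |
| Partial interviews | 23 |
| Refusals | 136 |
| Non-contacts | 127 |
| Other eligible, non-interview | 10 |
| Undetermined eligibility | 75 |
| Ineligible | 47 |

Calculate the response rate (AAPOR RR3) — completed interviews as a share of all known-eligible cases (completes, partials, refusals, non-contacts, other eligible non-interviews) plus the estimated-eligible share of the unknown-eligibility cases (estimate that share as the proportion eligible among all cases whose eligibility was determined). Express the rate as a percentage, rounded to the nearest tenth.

32.3%

Numerator = 174
Known eligible = 174 + 23 + 136 + 127 + 10 = 470
e = 470 / (470 + 47) = 470 / 517 = 0.9091
e × U = 0.9091 × 75 = 68.18
Denom = 470 + 68.18 = 538.18
RR3 = 174 / 538.18 = 0.3233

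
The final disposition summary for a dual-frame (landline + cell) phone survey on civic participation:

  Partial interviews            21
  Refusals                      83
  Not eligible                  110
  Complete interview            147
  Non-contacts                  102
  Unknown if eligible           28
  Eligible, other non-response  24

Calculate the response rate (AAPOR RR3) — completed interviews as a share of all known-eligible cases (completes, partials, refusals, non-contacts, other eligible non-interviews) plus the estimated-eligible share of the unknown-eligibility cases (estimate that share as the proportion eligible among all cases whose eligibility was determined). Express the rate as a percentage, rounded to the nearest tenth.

Numerator: 147
Determined eligible: 147 + 21 + 83 + 102 + 24 = 377
e = 377 / (377 + 110) = 377 / 487 = 0.7741
e × U: 0.7741 × 28 = 21.67
Base: 377 + 21.67 = 398.67
RR3 = 147 / 398.67 = 0.3687

36.9%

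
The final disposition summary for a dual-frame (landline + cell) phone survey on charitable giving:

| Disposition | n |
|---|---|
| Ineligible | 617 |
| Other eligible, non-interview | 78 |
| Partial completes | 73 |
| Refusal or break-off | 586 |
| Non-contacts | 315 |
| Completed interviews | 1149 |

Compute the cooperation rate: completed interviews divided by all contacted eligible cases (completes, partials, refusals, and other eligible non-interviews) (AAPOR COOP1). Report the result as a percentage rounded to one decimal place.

60.9%

Num = 1149
Base = 1149 + 73 + 586 + 78 = 1886
COOP1 = 1149 / 1886 = 0.6092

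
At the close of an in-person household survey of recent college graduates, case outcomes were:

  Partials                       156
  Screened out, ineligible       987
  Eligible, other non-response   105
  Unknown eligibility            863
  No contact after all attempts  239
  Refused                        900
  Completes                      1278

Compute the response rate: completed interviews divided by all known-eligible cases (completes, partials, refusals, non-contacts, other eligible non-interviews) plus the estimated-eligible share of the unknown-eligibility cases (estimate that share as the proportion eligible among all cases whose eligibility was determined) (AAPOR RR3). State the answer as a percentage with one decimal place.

Numerator: 1278
Eligible (known): 1278 + 156 + 900 + 239 + 105 = 2678
e = 2678 / (2678 + 987) = 2678 / 3665 = 0.7307
Estimated eligible among unknowns: 0.7307 × 863 = 630.59
Denom: 2678 + 630.59 = 3308.59
RR3 = 1278 / 3308.59 = 0.3863

38.6%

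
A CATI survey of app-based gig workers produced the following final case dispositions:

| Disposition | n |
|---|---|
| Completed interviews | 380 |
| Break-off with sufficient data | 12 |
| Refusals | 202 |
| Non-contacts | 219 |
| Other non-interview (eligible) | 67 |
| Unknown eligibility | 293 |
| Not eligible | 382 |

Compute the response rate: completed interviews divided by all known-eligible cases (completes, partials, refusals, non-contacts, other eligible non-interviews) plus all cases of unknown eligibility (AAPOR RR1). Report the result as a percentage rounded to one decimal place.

32.4%

Top = 380
Denom = 380 + 12 + 202 + 219 + 67 + 293 = 1173
RR1 = 380 / 1173 = 0.3240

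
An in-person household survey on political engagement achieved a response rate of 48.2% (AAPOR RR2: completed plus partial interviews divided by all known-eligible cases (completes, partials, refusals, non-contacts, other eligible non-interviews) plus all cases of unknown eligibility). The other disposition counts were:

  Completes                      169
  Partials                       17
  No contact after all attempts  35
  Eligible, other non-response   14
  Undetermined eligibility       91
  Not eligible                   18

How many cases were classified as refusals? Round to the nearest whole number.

60

Numerator = 169 + 17 = 186
RR2 = 186 / D = 0.482
D = 186 / 0.482 = 385.9
Rest of base = 326
refusals = 385.9 − 326 ≈ 60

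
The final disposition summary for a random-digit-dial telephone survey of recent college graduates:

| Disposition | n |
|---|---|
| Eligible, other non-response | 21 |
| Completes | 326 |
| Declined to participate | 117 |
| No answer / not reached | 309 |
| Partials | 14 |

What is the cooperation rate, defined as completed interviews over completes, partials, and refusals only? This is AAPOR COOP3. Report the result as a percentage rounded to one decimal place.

71.3%

Top: 326
Base: 326 + 14 + 117 = 457
COOP3 = 326 / 457 = 0.7133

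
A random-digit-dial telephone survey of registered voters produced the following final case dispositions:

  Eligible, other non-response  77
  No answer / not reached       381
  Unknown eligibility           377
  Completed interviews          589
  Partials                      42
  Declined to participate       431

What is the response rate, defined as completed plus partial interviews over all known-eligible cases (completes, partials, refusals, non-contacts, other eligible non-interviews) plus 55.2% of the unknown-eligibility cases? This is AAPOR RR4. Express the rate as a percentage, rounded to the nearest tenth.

36.5%

Num → 589 + 42 = 631
Determined eligible → 589 + 42 + 431 + 381 + 77 = 1520
e × U → 0.5520 × 377 = 208.10
Denominator → 1520 + 208.10 = 1728.10
RR4 = 631 / 1728.10 = 0.3651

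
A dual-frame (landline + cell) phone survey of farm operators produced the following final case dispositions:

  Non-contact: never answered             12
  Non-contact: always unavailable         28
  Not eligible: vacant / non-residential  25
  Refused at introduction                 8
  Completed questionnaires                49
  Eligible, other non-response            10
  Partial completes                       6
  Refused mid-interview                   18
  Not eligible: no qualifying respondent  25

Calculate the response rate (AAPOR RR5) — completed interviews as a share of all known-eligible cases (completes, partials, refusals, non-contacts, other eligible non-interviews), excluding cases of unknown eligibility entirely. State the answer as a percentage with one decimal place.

Refused = 8 + 18 = 26
No answer / not reached = 12 + 28 = 40
Ineligible = 25 + 25 = 50
Numerator = 49
Denominator = 49 + 6 + 26 + 40 + 10 = 131
RR5 = 49 / 131 = 0.3740

37.4%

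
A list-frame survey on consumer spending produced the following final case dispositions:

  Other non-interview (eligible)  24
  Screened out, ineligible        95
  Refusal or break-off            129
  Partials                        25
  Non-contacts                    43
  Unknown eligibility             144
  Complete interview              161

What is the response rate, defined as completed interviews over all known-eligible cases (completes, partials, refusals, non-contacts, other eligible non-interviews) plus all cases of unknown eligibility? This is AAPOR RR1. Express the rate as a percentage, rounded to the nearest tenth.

Numerator: 161
Denom: 161 + 25 + 129 + 43 + 24 + 144 = 526
RR1 = 161 / 526 = 0.3061

30.6%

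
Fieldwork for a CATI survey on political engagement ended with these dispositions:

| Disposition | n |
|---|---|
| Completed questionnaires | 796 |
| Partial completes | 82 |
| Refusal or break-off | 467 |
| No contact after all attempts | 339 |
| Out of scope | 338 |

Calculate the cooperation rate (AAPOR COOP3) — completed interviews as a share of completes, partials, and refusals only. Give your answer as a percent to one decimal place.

59.2%

Numerator = 796
Base = 796 + 82 + 467 = 1345
COOP3 = 796 / 1345 = 0.5918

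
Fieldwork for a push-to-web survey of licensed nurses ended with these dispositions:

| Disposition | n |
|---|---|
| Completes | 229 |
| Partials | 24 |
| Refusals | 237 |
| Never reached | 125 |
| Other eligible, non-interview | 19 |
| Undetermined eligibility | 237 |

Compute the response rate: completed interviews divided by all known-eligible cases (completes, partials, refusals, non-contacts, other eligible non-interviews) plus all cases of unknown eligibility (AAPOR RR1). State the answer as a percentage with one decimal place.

Top → 229
Denom → 229 + 24 + 237 + 125 + 19 + 237 = 871
RR1 = 229 / 871 = 0.2629

26.3%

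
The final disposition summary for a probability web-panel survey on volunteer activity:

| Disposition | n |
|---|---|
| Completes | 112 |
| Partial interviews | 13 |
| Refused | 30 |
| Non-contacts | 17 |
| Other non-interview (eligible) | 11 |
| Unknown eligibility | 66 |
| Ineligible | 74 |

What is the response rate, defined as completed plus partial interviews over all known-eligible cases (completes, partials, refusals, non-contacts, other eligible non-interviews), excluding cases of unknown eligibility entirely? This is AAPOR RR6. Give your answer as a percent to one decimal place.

Numerator → 112 + 13 = 125
Base → 112 + 13 + 30 + 17 + 11 = 183
RR6 = 125 / 183 = 0.6831

68.3%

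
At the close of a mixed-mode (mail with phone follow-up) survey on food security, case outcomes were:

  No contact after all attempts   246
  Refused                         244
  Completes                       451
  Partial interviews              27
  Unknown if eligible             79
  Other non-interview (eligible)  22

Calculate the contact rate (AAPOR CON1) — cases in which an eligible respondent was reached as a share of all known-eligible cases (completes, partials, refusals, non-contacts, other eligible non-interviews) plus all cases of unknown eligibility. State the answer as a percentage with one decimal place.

Top → 451 + 27 + 244 + 22 = 744
Denominator → 451 + 27 + 244 + 246 + 22 + 79 = 1069
CON1 = 744 / 1069 = 0.6960

69.6%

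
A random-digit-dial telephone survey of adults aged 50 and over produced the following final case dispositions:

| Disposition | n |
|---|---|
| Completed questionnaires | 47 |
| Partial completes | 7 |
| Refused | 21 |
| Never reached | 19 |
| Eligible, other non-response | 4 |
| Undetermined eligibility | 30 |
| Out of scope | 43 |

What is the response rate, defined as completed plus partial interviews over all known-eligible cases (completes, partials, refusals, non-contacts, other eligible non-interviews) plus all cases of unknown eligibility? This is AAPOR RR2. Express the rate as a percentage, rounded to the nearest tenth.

Numerator → 47 + 7 = 54
Denom → 47 + 7 + 21 + 19 + 4 + 30 = 128
RR2 = 54 / 128 = 0.4219

42.2%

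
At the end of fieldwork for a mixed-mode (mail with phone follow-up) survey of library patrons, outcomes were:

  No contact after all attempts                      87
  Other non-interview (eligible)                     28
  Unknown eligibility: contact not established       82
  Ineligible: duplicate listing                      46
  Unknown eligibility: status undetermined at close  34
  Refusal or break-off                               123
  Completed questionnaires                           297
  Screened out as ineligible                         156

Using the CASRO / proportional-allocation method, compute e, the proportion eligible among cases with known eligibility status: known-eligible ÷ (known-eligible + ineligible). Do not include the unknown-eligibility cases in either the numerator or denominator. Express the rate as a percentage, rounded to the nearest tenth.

Unknown if eligible = 82 + 34 = 116
Screened out, ineligible = 156 + 46 = 202
Determined eligible = 297 + 123 + 87 + 28 = 535
e = 535 / (535 + 202) = 535 / 737 = 0.7259

72.6%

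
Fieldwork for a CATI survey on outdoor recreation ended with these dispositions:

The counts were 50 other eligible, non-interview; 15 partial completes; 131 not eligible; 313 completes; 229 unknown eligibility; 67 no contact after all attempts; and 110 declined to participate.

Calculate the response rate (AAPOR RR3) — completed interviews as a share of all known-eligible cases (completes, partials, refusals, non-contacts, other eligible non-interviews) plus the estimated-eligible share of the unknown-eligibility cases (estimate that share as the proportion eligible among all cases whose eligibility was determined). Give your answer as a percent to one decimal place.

42.3%

Numerator → 313
Known eligible → 313 + 15 + 110 + 67 + 50 = 555
e = 555 / (555 + 131) = 555 / 686 = 0.8090
Estimated eligible among unknowns → 0.8090 × 229 = 185.26
Denom → 555 + 185.26 = 740.26
RR3 = 313 / 740.26 = 0.4228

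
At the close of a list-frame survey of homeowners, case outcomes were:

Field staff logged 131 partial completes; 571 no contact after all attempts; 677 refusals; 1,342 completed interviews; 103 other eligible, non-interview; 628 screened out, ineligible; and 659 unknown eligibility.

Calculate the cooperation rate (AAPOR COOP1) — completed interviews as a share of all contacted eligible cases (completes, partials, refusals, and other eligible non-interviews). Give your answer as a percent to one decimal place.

Numerator: 1342
Base: 1342 + 131 + 677 + 103 = 2253
COOP1 = 1342 / 2253 = 0.5957

59.6%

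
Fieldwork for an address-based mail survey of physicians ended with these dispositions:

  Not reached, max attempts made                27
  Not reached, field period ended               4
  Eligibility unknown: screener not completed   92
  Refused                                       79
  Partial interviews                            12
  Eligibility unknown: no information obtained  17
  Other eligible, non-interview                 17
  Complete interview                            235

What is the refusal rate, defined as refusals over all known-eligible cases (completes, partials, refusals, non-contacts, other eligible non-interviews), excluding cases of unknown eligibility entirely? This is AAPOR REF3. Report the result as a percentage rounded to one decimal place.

21.1%

No answer / not reached = 4 + 27 = 31
Undetermined eligibility = 92 + 17 = 109
Top: 79
Denom: 235 + 12 + 79 + 31 + 17 = 374
REF3 = 79 / 374 = 0.2112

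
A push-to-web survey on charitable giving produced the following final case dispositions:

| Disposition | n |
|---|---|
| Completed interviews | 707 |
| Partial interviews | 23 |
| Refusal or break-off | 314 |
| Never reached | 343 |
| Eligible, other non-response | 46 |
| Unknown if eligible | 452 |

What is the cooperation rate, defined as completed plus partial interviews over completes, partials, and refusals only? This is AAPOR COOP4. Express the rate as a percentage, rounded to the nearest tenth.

69.9%

Num = 707 + 23 = 730
Denominator = 707 + 23 + 314 = 1044
COOP4 = 730 / 1044 = 0.6992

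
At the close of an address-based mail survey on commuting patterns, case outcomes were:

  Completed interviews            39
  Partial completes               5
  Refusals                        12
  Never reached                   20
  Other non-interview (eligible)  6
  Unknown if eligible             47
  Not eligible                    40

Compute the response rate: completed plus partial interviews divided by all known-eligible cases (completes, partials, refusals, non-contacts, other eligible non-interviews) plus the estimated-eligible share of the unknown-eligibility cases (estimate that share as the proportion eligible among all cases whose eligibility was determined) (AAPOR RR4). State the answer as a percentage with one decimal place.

38.7%

Top → 39 + 5 = 44
Known eligible → 39 + 5 + 12 + 20 + 6 = 82
e = 82 / (82 + 40) = 82 / 122 = 0.6721
Estimated eligible among unknowns → 0.6721 × 47 = 31.59
Denom → 82 + 31.59 = 113.59
RR4 = 44 / 113.59 = 0.3874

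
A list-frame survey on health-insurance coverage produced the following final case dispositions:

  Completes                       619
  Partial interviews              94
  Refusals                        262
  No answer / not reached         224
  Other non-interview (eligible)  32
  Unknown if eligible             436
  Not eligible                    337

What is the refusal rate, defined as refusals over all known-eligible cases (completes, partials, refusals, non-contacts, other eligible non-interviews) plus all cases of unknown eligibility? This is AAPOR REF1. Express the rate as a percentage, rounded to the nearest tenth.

Num → 262
Base → 619 + 94 + 262 + 224 + 32 + 436 = 1667
REF1 = 262 / 1667 = 0.1572

15.7%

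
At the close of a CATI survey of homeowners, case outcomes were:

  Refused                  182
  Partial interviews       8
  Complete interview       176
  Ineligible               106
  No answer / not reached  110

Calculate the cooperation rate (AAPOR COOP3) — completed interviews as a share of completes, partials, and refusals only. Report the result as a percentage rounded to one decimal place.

48.1%

Top: 176
Denom: 176 + 8 + 182 = 366
COOP3 = 176 / 366 = 0.4809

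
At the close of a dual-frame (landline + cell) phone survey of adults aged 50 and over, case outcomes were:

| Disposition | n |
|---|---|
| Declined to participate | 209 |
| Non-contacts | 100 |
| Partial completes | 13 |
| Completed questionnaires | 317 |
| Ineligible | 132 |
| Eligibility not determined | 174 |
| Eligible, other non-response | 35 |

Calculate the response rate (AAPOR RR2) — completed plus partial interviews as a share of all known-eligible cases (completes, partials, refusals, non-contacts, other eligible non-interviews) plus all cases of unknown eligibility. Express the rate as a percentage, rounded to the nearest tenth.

38.9%

Numerator = 317 + 13 = 330
Denominator = 317 + 13 + 209 + 100 + 35 + 174 = 848
RR2 = 330 / 848 = 0.3892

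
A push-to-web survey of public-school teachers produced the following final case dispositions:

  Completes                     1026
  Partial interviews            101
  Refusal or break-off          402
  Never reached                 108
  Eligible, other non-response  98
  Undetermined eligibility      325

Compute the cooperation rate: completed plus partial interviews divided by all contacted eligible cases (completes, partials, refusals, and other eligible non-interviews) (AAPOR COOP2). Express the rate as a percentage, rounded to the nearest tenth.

69.3%

Numerator = 1026 + 101 = 1127
Denom = 1026 + 101 + 402 + 98 = 1627
COOP2 = 1127 / 1627 = 0.6927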